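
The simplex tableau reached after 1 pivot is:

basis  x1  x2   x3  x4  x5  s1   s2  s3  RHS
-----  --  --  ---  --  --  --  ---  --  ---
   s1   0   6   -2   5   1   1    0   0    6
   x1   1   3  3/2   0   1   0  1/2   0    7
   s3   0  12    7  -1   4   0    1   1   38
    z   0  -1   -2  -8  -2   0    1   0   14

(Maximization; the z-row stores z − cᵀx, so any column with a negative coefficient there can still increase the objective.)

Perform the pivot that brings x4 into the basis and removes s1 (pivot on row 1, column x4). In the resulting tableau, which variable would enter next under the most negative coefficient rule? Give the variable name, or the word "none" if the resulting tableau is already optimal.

x3

Pivot element 5. New z-row = old z-row − (-8)·(row 1/5).
Updated z-row coefficients: x1: 0, x2: 43/5, x3: -26/5, x4: 0, x5: -2/5, s1: 8/5, s2: 1, s3: 0.
The most negative is -26/5 in column x3, so x3 would enter next.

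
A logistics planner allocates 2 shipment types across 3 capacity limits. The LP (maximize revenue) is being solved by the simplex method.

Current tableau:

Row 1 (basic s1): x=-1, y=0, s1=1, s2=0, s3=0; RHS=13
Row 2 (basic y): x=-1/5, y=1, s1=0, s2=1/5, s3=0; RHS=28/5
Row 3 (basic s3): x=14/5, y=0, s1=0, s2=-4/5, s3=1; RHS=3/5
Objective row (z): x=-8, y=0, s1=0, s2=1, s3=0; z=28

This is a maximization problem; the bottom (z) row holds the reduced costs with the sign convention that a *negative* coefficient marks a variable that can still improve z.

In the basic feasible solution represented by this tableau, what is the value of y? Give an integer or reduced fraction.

y is basic (row 2); its value is the RHS of that row: 28/5.

28/5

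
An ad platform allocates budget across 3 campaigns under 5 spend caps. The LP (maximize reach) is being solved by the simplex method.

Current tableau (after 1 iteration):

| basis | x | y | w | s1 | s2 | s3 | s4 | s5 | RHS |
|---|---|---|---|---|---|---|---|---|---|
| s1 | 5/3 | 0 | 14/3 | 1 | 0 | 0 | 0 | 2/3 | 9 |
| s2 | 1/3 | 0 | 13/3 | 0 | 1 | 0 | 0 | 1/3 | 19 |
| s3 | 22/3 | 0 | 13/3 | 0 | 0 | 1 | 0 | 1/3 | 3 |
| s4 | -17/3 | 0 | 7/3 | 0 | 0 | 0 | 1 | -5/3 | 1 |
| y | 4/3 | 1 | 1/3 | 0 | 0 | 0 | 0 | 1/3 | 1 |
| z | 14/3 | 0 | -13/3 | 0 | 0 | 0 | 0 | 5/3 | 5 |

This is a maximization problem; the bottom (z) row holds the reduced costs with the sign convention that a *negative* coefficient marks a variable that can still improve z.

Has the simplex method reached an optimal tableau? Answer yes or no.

Column w has objective-row coefficient -13/3, which is negative; an improving pivot exists, so not yet optimal.

no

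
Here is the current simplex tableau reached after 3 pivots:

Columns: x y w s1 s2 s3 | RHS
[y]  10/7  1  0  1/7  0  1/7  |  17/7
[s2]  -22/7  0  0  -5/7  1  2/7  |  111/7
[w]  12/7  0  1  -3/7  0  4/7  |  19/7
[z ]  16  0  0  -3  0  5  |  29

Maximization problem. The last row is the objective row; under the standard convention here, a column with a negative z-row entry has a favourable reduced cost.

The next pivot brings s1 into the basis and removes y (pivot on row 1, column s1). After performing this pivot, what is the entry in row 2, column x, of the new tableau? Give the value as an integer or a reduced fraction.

Pivot element is row 1, column s1: 1/7.
Normalize row 1: new (row 1, x) = (10/7)/(1/7) = 10.
row 2 ← row 2 − (-5/7)·(new row 1): -22/7 − (-5/7)·10 = 4.

4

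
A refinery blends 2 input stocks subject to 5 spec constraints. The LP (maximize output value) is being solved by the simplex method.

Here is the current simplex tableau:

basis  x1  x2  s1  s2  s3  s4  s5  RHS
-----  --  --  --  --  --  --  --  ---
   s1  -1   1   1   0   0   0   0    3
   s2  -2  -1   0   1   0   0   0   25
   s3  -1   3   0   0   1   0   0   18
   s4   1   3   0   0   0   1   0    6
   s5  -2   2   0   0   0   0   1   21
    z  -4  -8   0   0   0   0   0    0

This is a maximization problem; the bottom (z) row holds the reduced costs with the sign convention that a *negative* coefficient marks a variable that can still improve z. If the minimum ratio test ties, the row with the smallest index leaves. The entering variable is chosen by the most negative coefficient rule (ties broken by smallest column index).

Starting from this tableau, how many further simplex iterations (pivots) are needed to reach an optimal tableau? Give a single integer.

2

pivot: x2 in, s4 out → z = 16
pivot: x1 in, x2 out → z = 24
No improving column remains; optimal.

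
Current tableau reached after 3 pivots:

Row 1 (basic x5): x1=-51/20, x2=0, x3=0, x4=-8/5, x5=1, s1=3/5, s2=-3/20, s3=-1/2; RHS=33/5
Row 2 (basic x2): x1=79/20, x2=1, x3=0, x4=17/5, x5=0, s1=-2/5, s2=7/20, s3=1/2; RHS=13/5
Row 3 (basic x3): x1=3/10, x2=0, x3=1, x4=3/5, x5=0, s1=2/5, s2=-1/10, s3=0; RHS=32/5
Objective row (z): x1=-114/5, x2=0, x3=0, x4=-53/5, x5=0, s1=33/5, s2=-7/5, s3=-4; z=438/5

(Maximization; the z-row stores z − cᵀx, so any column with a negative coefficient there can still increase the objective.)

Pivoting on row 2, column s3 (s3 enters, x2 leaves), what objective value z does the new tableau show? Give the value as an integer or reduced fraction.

Minimum ratio for s3: (13/5)/(1/2) = 26/5.
z changes by −(z-row coeff of s3)·ratio = −(-4)·(26/5) = 104/5.
New z = 438/5 + (104/5) = 542/5.

542/5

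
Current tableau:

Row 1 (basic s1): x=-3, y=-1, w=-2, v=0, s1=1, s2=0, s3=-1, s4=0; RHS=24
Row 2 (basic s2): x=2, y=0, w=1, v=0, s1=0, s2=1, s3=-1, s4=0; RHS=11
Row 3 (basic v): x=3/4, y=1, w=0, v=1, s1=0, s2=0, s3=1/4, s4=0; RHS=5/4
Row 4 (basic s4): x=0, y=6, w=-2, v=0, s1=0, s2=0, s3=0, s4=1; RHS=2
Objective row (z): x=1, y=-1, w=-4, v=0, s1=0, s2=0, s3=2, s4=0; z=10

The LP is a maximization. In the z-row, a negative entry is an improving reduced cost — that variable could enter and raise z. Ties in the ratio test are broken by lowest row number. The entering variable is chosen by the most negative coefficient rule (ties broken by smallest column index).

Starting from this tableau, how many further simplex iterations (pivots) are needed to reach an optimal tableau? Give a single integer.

pivot: w in, s2 out → z = 54
pivot: s3 in, v out → z = 64
No improving column remains; optimal.

2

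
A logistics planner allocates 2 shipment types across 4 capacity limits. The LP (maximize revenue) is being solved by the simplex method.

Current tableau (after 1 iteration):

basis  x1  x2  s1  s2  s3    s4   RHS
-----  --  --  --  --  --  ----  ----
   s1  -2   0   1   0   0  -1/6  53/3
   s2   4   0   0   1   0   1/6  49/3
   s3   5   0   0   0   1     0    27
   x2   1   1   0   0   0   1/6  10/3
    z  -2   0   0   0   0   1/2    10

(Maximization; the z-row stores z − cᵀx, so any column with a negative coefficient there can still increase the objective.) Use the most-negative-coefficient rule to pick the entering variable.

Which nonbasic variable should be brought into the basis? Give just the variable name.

x1

Objective-row coefficients: x1: -2, x2: 0, s1: 0, s2: 0, s3: 0, s4: 1/2.
The most negative is -2 in column x1, so x1 enters.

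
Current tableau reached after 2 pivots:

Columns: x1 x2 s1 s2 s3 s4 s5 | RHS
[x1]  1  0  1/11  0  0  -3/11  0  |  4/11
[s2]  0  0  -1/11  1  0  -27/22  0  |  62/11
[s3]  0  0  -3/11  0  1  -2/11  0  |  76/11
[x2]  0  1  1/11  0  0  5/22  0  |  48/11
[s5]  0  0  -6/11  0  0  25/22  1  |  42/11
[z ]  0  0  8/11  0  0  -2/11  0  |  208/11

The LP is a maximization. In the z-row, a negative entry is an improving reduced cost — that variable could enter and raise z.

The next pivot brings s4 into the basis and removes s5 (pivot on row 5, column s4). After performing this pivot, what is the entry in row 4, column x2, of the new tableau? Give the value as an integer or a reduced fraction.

Pivot element is row 5, column s4: 25/22.
Normalize row 5: new (row 5, x2) = 0/(25/22) = 0.
row 4 ← row 4 − (5/22)·(new row 5): 1 − (5/22)·0 = 1.

1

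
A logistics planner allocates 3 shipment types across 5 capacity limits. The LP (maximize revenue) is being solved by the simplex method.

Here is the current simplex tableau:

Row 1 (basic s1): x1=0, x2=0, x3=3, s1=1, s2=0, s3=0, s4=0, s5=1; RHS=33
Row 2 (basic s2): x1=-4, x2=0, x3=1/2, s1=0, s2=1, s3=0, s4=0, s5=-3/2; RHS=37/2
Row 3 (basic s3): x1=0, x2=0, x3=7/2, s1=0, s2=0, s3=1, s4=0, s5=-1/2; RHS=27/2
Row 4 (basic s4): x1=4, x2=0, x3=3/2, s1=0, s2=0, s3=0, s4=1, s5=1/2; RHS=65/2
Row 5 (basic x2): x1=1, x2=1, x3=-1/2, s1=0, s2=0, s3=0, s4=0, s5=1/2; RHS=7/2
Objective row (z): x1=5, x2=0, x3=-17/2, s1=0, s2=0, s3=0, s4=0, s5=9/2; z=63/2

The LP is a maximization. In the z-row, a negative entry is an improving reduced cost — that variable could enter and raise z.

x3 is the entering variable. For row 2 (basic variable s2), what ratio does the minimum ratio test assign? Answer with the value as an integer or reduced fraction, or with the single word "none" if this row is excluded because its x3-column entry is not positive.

37

Ratio = RHS / (x3 entry) = (37/2) / (1/2) = 37.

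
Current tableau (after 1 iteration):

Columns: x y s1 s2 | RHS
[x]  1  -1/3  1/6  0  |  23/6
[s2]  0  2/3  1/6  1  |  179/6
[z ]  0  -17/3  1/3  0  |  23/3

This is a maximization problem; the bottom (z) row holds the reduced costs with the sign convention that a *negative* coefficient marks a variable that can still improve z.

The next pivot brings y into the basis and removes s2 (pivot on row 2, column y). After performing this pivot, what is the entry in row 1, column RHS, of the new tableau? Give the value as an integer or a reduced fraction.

Pivot element is row 2, column y: 2/3.
Normalize row 2: new (row 2, RHS) = (179/6)/(2/3) = 179/4.
row 1 ← row 1 − (-1/3)·(new row 2): 23/6 − (-1/3)·(179/4) = 75/4.

75/4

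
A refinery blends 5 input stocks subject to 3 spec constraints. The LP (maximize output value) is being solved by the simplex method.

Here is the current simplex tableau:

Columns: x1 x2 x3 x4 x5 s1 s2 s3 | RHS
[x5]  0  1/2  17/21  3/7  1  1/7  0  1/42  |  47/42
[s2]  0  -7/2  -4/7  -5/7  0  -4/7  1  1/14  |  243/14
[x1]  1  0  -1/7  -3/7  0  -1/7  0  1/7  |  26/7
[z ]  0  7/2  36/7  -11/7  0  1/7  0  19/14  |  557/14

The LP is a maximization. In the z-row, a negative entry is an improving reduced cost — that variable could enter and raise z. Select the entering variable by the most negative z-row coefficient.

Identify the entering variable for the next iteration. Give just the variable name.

Objective-row coefficients: x1: 0, x2: 7/2, x3: 36/7, x4: -11/7, x5: 0, s1: 1/7, s2: 0, s3: 19/14.
The most negative is -11/7 in column x4, so x4 enters.

x4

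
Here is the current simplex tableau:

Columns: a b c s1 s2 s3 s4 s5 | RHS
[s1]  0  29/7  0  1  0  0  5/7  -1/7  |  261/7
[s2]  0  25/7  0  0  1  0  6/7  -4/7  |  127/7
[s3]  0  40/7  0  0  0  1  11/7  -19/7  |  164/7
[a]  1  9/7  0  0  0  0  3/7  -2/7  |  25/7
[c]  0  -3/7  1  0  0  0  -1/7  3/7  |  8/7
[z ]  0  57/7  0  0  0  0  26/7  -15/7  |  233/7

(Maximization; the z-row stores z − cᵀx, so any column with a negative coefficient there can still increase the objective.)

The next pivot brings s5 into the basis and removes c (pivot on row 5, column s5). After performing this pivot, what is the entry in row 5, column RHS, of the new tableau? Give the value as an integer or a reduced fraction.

8/3

Pivot element is row 5, column s5: 3/7.
Normalize row 5: new (row 5, RHS) = (8/7)/(3/7) = 8/3.
Row 5 is the pivot row, so the entry is 8/3.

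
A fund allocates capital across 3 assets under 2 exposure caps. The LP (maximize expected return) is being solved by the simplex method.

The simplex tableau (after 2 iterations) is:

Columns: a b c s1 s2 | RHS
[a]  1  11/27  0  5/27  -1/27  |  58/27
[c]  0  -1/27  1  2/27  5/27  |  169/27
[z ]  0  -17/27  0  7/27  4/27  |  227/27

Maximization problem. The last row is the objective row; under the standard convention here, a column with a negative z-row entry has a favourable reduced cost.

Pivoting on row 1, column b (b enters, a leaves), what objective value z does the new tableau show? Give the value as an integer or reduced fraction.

129/11

Minimum ratio for b: (58/27)/(11/27) = 58/11.
z changes by −(z-row coeff of b)·ratio = −(-17/27)·(58/11) = 986/297.
New z = 227/27 + (986/297) = 129/11.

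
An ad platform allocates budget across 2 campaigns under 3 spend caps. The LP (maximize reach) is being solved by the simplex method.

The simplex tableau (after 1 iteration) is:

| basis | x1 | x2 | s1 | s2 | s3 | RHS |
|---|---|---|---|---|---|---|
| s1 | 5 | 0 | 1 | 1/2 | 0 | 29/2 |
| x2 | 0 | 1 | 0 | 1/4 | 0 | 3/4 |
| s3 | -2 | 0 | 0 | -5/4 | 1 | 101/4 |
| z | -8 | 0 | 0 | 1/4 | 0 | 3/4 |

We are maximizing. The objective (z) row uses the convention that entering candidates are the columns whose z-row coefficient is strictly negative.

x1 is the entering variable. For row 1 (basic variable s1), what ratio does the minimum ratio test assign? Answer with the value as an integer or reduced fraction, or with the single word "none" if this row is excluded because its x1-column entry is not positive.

29/10

Ratio = RHS / (x1 entry) = (29/2) / 5 = 29/10.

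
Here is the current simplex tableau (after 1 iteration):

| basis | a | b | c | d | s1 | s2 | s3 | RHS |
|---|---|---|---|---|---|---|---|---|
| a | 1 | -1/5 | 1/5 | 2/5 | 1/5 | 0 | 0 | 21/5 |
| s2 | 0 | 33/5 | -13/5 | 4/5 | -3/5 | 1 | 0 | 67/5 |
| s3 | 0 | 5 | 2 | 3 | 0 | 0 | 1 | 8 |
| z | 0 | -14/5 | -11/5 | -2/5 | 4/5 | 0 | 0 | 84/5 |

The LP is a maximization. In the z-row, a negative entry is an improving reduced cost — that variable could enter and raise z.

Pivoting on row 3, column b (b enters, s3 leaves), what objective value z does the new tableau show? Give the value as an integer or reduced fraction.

Minimum ratio for b: 8/5 = 8/5.
z changes by −(z-row coeff of b)·ratio = −(-14/5)·(8/5) = 112/25.
New z = 84/5 + (112/25) = 532/25.

532/25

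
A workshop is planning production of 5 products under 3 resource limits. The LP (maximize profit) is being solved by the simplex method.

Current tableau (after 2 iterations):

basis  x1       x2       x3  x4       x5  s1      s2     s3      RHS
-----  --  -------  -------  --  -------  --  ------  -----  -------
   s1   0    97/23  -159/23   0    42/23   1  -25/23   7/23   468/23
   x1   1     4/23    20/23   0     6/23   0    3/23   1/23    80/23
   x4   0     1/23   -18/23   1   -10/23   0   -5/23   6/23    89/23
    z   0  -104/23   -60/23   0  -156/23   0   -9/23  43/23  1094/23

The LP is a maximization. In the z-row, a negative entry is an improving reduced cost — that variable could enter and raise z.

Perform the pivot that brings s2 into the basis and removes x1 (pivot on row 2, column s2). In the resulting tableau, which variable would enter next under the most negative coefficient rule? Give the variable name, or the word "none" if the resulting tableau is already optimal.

x5

Pivot element 3/23. New z-row = old z-row − (-9/23)·(row 2/(3/23)).
Updated z-row coefficients: x1: 3, x2: -4, x3: 0, x4: 0, x5: -6, s1: 0, s2: 0, s3: 2.
The most negative is -6 in column x5, so x5 would enter next.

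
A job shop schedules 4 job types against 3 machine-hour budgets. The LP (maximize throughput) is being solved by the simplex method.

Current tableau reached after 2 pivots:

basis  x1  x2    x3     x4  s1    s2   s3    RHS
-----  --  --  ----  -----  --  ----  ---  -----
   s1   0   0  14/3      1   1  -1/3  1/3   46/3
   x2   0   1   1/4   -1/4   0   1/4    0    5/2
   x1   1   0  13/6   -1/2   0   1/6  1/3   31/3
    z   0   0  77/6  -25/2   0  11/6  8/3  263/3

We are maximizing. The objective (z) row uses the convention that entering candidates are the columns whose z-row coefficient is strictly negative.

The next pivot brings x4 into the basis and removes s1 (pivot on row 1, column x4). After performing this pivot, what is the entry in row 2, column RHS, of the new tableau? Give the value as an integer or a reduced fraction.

19/3

Pivot element is row 1, column x4: 1.
Normalize row 1: new (row 1, RHS) = (46/3)/1 = 46/3.
row 2 ← row 2 − (-1/4)·(new row 1): 5/2 − (-1/4)·(46/3) = 19/3.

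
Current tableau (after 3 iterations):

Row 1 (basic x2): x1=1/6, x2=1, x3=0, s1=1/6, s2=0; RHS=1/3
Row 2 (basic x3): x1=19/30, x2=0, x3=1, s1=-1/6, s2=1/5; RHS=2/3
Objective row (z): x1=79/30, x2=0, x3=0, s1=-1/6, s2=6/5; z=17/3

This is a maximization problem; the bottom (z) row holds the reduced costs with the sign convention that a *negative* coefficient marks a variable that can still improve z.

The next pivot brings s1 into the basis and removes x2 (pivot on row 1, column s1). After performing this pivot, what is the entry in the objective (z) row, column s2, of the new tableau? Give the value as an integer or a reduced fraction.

6/5

Pivot element is row 1, column s1: 1/6.
Normalize row 1: new (row 1, s2) = 0/(1/6) = 0.
z-row ← z-row − (-1/6)·(new row 1): 6/5 − (-1/6)·0 = 6/5.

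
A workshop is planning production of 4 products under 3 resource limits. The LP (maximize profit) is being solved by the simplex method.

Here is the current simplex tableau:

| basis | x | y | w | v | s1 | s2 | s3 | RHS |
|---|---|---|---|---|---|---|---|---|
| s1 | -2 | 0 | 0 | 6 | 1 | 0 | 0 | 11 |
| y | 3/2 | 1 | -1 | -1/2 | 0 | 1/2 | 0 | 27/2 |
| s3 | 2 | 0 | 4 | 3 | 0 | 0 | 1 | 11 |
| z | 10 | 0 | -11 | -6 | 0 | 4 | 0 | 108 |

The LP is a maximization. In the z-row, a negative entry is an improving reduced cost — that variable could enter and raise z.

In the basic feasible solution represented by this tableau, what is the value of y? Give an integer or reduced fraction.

27/2

y is basic (row 2); its value is the RHS of that row: 27/2.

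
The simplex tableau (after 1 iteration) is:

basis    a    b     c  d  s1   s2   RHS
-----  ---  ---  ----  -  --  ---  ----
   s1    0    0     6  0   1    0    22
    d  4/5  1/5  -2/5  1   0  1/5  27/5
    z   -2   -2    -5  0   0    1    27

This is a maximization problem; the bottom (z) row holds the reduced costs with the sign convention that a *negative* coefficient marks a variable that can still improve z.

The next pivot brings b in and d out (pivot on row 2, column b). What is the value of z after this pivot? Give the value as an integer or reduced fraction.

81

Minimum ratio for b: (27/5)/(1/5) = 27.
z changes by −(z-row coeff of b)·ratio = −(-2)·27 = 54.
New z = 27 + 54 = 81.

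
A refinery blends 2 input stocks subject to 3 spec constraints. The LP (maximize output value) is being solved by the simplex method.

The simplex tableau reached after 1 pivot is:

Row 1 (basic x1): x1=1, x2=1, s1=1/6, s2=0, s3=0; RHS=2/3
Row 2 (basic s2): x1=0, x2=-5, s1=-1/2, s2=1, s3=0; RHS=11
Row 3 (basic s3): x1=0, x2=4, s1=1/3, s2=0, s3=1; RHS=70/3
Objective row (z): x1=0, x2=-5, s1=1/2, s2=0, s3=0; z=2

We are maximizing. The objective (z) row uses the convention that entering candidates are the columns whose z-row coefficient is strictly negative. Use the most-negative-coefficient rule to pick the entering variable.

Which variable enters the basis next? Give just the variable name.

Objective-row coefficients: x1: 0, x2: -5, s1: 1/2, s2: 0, s3: 0.
The most negative is -5 in column x2, so x2 enters.

x2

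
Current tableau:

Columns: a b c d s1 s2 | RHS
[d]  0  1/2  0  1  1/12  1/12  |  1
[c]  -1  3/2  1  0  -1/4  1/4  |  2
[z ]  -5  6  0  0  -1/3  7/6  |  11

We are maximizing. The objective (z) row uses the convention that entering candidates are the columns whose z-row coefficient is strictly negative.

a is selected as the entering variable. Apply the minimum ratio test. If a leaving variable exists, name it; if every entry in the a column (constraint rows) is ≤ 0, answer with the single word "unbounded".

unbounded

a-column entries: row 1: 0, row 2: -1. All ≤ 0, so a can increase without bound; the LP is unbounded in this direction.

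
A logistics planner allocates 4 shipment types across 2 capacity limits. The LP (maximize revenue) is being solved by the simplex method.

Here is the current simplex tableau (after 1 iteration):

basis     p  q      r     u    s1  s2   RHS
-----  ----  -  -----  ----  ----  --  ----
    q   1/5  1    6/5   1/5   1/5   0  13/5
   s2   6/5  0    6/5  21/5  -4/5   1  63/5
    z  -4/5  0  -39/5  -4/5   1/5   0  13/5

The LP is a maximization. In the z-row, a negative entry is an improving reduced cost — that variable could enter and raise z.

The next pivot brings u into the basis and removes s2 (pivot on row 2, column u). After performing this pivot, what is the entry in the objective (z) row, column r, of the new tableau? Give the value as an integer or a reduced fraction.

Pivot element is row 2, column u: 21/5.
Normalize row 2: new (row 2, r) = (6/5)/(21/5) = 2/7.
z-row ← z-row − (-4/5)·(new row 2): -39/5 − (-4/5)·(2/7) = -53/7.

-53/7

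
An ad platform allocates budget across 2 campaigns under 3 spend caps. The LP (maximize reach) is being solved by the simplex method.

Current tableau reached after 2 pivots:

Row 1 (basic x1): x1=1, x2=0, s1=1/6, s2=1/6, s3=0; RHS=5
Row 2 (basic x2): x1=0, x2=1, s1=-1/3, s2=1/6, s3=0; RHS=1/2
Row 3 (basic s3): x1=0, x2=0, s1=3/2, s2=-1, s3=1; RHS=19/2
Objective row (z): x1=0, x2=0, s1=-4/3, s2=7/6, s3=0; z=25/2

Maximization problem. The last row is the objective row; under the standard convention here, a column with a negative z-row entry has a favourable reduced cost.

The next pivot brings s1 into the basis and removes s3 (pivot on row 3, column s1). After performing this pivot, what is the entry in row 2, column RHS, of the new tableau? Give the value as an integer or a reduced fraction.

47/18

Pivot element is row 3, column s1: 3/2.
Normalize row 3: new (row 3, RHS) = (19/2)/(3/2) = 19/3.
row 2 ← row 2 − (-1/3)·(new row 3): 1/2 − (-1/3)·(19/3) = 47/18.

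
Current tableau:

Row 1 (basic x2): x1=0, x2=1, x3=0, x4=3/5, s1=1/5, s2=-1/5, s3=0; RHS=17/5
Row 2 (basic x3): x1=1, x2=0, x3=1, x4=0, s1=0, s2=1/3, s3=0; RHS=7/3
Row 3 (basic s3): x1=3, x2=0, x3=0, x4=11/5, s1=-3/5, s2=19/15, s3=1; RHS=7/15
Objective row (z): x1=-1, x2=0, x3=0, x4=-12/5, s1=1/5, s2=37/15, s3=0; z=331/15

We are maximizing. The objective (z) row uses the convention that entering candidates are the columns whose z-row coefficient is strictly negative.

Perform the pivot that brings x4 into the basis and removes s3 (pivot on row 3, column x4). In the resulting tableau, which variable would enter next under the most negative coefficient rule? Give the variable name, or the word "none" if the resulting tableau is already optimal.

s1

Pivot element 11/5. New z-row = old z-row − (-12/5)·(row 3/(11/5)).
Updated z-row coefficients: x1: 25/11, x2: 0, x3: 0, x4: 0, s1: -5/11, s2: 127/33, s3: 12/11.
The most negative is -5/11 in column s1, so s1 would enter next.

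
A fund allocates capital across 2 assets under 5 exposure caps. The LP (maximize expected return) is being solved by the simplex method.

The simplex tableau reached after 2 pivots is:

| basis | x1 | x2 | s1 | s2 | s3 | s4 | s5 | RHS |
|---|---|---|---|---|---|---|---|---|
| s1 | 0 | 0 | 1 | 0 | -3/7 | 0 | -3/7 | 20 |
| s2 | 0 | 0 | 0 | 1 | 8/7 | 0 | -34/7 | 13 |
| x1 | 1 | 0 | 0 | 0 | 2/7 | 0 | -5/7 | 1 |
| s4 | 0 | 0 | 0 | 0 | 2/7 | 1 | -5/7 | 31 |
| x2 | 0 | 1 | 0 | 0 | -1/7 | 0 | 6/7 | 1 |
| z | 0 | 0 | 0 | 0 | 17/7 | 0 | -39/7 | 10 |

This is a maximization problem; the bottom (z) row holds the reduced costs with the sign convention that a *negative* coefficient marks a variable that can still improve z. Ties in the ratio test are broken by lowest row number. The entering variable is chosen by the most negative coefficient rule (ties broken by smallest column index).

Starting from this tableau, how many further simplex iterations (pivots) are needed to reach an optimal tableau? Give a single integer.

pivot: s5 in, x2 out → z = 33/2
No improving column remains; optimal.

1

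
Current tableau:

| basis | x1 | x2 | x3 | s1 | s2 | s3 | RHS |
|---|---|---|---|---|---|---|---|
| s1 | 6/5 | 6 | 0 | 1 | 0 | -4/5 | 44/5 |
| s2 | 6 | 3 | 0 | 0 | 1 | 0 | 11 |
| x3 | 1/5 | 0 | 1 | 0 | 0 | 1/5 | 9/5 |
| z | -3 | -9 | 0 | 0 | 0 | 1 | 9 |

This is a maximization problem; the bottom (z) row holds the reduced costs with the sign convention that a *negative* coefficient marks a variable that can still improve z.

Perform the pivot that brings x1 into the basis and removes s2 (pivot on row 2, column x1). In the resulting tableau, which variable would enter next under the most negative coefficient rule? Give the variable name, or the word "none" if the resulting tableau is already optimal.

Pivot element 6. New z-row = old z-row − (-3)·(row 2/6).
Updated z-row coefficients: x1: 0, x2: -15/2, x3: 0, s1: 0, s2: 1/2, s3: 1.
The most negative is -15/2 in column x2, so x2 would enter next.

x2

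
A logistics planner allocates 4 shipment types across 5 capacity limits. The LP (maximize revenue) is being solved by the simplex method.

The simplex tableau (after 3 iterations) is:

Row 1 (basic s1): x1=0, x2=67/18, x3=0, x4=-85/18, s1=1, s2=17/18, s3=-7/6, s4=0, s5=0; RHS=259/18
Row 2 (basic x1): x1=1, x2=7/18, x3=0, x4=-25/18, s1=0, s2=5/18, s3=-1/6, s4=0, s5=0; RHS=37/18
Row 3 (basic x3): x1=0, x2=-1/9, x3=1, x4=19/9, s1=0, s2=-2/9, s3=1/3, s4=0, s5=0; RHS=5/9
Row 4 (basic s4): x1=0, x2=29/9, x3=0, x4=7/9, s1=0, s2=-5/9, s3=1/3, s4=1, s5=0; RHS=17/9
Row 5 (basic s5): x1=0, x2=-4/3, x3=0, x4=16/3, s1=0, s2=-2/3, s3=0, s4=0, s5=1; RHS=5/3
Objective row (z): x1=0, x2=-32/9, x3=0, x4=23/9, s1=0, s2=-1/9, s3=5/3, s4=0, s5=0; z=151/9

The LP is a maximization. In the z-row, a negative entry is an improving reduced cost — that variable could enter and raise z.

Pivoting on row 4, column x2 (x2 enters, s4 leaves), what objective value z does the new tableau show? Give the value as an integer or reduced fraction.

547/29

Minimum ratio for x2: (17/9)/(29/9) = 17/29.
z changes by −(z-row coeff of x2)·ratio = −(-32/9)·(17/29) = 544/261.
New z = 151/9 + (544/261) = 547/29.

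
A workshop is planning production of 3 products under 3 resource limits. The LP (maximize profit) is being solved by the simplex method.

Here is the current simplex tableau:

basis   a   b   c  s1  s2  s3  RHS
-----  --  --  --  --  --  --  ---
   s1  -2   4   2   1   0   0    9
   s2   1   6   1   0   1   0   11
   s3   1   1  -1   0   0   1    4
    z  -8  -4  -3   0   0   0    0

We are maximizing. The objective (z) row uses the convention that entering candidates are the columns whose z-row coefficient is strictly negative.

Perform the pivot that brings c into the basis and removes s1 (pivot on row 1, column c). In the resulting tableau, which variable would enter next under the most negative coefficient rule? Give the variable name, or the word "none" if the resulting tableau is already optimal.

a

Pivot element 2. New z-row = old z-row − (-3)·(row 1/2).
Updated z-row coefficients: a: -11, b: 2, c: 0, s1: 3/2, s2: 0, s3: 0.
The most negative is -11 in column a, so a would enter next.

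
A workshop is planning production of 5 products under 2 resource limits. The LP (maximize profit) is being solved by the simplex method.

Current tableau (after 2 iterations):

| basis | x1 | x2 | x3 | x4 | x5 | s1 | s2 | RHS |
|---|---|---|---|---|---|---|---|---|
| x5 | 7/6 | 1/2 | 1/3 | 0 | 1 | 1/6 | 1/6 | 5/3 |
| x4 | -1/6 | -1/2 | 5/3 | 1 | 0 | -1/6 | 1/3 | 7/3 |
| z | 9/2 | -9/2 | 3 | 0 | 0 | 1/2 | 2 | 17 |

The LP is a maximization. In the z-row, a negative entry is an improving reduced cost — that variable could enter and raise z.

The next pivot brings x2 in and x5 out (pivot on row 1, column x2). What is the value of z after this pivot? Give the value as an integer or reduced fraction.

Minimum ratio for x2: (5/3)/(1/2) = 10/3.
z changes by −(z-row coeff of x2)·ratio = −(-9/2)·(10/3) = 15.
New z = 17 + 15 = 32.

32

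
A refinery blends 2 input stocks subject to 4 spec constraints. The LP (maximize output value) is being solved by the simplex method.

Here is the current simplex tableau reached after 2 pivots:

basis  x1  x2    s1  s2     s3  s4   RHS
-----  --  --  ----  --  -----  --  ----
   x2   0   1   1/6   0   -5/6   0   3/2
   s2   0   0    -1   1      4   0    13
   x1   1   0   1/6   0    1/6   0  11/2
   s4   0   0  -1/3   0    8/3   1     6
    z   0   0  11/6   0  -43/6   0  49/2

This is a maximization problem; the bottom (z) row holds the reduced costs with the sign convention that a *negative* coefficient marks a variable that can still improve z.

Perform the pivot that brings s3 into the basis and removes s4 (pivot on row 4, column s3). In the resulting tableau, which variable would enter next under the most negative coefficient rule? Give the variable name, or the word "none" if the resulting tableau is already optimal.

Pivot element 8/3. New z-row = old z-row − (-43/6)·(row 4/(8/3)).
Updated z-row coefficients: x1: 0, x2: 0, s1: 15/16, s2: 0, s3: 0, s4: 43/16.
No coefficient is strictly negative; the tableau after this pivot is optimal.

none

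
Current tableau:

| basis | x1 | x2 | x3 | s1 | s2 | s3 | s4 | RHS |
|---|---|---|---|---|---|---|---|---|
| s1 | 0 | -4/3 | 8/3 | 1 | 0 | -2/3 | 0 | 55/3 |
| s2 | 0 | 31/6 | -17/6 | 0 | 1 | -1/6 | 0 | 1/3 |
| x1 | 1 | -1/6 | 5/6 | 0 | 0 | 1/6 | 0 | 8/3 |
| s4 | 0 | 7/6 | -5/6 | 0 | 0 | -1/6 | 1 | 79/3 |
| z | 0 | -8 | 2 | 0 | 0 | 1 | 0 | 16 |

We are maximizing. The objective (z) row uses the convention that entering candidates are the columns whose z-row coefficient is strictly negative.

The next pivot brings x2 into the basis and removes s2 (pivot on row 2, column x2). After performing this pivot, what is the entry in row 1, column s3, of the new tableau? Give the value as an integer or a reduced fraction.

-22/31

Pivot element is row 2, column x2: 31/6.
Normalize row 2: new (row 2, s3) = (-1/6)/(31/6) = -1/31.
row 1 ← row 1 − (-4/3)·(new row 2): -2/3 − (-4/3)·(-1/31) = -22/31.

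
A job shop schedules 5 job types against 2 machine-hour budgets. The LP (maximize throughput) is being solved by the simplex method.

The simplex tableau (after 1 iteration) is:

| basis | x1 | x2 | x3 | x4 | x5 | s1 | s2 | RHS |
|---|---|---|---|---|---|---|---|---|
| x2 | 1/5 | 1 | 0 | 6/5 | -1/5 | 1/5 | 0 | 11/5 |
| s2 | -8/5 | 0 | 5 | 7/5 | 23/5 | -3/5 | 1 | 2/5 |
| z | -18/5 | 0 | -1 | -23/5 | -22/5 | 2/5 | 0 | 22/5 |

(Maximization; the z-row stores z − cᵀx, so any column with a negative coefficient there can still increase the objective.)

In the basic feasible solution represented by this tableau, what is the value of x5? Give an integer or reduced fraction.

0

x5 is nonbasic (not in the basis column), so its value in the current BFS is 0.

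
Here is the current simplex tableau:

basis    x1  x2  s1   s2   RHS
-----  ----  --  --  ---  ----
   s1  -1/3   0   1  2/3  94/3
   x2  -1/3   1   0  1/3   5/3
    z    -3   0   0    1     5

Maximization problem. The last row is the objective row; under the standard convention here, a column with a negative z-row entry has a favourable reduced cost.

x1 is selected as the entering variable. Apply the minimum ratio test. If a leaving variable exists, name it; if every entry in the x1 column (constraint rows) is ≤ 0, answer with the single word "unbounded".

x1-column entries: row 1: -1/3, row 2: -1/3. All ≤ 0, so x1 can increase without bound; the LP is unbounded in this direction.

unbounded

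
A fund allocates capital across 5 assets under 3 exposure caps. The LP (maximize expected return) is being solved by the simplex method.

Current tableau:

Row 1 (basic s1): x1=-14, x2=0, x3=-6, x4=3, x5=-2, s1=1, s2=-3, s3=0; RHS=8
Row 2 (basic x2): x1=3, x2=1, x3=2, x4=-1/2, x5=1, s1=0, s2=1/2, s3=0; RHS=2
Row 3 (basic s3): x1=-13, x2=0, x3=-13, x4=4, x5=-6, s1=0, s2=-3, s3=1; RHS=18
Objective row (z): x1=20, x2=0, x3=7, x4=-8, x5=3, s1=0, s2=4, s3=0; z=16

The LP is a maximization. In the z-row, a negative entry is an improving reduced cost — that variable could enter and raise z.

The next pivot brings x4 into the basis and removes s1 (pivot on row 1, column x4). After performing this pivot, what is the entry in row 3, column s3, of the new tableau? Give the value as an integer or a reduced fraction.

1

Pivot element is row 1, column x4: 3.
Normalize row 1: new (row 1, s3) = 0/3 = 0.
row 3 ← row 3 − 4·(new row 1): 1 − 4·0 = 1.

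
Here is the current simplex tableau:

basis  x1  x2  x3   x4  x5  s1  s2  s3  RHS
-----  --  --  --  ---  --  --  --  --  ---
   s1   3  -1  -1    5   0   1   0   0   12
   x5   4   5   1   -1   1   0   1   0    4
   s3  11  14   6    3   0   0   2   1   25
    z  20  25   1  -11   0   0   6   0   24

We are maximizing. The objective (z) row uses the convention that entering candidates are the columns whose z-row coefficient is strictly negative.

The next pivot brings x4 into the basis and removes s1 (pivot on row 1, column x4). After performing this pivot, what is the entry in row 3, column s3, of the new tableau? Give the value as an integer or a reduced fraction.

1

Pivot element is row 1, column x4: 5.
Normalize row 1: new (row 1, s3) = 0/5 = 0.
row 3 ← row 3 − 3·(new row 1): 1 − 3·0 = 1.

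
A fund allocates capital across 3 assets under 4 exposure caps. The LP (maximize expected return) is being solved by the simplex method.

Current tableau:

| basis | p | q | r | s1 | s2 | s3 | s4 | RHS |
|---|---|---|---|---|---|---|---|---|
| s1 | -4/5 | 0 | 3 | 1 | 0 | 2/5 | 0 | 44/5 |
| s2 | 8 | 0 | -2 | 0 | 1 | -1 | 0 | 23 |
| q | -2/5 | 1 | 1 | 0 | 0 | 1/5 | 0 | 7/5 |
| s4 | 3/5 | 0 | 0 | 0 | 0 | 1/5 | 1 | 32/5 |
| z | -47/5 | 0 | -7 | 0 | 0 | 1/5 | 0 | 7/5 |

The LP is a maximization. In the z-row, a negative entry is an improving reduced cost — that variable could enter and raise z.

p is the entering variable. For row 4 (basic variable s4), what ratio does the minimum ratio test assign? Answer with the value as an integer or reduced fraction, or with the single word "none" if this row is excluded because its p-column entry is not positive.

Ratio = RHS / (p entry) = (32/5) / (3/5) = 32/3.

32/3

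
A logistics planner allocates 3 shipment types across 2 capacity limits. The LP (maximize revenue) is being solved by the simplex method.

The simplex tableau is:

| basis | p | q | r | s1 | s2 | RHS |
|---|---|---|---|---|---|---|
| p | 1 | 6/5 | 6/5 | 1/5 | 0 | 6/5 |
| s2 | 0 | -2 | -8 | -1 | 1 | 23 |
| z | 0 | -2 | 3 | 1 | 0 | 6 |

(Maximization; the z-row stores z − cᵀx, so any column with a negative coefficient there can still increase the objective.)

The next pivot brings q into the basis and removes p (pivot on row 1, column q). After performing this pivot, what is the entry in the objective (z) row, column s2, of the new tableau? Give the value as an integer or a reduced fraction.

Pivot element is row 1, column q: 6/5.
Normalize row 1: new (row 1, s2) = 0/(6/5) = 0.
z-row ← z-row − (-2)·(new row 1): 0 − (-2)·0 = 0.

0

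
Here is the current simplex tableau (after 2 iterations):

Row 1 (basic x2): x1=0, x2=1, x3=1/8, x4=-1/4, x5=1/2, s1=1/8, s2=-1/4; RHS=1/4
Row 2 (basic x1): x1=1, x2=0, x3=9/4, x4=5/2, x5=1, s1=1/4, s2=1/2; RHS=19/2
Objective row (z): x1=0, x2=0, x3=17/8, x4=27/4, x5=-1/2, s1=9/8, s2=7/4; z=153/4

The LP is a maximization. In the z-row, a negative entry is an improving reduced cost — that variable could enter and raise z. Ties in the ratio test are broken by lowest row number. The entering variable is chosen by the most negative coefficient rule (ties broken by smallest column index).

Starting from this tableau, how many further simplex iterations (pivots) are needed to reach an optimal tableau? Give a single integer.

pivot: x5 in, x2 out → z = 77/2
No improving column remains; optimal.

1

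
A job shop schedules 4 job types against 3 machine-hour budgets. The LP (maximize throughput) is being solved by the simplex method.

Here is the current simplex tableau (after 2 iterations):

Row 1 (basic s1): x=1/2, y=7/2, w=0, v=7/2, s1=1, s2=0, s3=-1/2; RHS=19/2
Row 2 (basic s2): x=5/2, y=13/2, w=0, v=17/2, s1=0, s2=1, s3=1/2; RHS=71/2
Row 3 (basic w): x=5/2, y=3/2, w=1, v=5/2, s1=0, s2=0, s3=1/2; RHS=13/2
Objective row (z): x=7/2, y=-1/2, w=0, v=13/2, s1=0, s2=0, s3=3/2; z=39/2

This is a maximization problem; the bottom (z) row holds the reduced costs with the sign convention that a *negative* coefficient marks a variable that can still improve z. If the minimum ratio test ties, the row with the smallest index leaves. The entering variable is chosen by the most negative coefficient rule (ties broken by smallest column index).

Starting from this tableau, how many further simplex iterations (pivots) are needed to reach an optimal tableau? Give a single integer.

pivot: y in, s1 out → z = 146/7
No improving column remains; optimal.

1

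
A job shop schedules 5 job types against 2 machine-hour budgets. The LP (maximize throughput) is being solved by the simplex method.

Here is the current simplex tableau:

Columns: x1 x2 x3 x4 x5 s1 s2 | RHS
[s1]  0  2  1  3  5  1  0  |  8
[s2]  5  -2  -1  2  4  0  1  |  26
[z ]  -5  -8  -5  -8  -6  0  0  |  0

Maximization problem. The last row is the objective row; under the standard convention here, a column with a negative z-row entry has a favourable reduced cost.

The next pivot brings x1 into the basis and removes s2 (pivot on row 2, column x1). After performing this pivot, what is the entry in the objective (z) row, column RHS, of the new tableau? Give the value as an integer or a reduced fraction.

Pivot element is row 2, column x1: 5.
Normalize row 2: new (row 2, RHS) = 26/5 = 26/5.
z-row ← z-row − (-5)·(new row 2): 0 − (-5)·(26/5) = 26.

26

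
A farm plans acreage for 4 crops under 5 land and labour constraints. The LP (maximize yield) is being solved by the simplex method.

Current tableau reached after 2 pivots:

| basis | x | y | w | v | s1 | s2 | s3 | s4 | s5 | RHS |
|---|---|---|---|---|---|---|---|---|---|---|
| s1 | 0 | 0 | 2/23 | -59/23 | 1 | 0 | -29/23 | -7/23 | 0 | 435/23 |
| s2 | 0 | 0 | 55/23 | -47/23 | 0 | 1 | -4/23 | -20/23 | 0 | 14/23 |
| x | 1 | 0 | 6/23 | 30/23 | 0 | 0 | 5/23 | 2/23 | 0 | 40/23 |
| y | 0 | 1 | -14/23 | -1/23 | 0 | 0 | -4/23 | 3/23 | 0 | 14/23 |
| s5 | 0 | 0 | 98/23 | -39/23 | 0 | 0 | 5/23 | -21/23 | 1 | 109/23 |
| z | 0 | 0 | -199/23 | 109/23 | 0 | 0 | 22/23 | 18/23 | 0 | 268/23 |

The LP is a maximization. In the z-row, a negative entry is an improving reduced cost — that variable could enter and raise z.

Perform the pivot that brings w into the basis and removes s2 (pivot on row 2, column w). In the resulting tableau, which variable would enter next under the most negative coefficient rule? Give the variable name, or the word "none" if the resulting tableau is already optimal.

v

Pivot element 55/23. New z-row = old z-row − (-199/23)·(row 2/(55/23)).
Updated z-row coefficients: x: 0, y: 0, w: 0, v: -146/55, s1: 0, s2: 199/55, s3: 18/55, s4: -26/11, s5: 0.
The most negative is -146/55 in column v, so v would enter next.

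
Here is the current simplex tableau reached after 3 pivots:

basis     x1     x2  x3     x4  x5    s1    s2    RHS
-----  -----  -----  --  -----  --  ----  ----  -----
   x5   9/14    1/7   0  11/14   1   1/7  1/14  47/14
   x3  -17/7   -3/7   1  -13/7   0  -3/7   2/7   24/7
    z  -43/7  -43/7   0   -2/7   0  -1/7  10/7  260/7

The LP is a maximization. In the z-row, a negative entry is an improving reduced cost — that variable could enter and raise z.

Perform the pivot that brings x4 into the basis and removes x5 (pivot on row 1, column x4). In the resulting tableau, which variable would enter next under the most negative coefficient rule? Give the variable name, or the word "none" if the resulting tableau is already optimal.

Pivot element 11/14. New z-row = old z-row − (-2/7)·(row 1/(11/14)).
Updated z-row coefficients: x1: -65/11, x2: -67/11, x3: 0, x4: 0, x5: 4/11, s1: -1/11, s2: 16/11.
The most negative is -67/11 in column x2, so x2 would enter next.

x2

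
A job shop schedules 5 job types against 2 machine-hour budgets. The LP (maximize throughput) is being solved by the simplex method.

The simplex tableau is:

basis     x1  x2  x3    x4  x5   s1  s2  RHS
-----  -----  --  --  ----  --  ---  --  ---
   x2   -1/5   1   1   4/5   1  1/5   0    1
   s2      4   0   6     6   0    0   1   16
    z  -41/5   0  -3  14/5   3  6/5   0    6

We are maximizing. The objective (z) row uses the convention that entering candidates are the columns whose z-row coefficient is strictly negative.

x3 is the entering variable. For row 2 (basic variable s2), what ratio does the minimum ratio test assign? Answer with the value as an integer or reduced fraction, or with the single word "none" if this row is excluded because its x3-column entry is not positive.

8/3

Ratio = RHS / (x3 entry) = 16 / 6 = 8/3.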